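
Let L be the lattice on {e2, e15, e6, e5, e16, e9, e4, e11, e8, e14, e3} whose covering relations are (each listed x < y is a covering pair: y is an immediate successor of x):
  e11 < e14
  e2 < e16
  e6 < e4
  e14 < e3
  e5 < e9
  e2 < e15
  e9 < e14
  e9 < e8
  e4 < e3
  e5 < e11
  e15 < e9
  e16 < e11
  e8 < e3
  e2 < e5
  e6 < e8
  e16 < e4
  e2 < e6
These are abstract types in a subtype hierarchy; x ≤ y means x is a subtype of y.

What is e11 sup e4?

Common upper bounds of {e11, e4}: e3.
The least among these is e3.

e3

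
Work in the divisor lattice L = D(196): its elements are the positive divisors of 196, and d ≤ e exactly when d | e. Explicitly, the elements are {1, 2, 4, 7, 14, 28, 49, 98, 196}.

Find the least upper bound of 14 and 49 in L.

In the divisibility order, the join is the least common multiple: lcm(14, 49) = 98.

98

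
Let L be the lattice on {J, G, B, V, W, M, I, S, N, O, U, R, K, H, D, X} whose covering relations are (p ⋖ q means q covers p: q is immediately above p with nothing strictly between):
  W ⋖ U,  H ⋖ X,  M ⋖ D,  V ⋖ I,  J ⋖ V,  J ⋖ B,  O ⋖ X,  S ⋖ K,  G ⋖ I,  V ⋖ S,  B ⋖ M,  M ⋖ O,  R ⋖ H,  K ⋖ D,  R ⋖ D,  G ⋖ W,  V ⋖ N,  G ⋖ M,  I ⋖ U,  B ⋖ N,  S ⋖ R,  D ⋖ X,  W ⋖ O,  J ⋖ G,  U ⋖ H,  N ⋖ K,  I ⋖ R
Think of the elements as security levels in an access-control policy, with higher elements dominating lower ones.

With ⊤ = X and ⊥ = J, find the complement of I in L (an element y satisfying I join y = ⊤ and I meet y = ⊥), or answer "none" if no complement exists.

For every candidate y, either I ∨ y ≠ X or I ∧ y ≠ J; no complement exists.

none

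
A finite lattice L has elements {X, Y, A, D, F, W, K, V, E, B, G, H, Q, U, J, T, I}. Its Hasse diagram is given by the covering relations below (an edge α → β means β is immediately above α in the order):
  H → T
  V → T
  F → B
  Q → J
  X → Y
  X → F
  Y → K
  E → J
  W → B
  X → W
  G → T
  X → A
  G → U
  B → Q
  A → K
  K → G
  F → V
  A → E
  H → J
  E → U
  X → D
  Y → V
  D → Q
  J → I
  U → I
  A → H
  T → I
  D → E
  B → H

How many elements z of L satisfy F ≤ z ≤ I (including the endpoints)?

8

The interval [F, I] = {B, F, H, I, J, Q, T, V}, which has 8 elements.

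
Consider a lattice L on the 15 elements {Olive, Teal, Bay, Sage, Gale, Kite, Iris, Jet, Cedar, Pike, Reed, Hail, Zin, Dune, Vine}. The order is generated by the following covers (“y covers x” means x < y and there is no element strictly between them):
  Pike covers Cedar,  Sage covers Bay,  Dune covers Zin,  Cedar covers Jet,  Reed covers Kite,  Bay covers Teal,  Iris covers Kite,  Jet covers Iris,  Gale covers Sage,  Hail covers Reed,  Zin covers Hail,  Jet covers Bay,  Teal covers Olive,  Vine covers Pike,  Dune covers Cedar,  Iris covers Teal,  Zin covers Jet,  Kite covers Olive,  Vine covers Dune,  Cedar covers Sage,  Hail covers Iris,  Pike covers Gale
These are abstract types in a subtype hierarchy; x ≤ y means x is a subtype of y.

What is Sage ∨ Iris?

Cedar

Common upper bounds of {Sage, Iris}: Cedar, Dune, Pike, Vine.
The least among these is Cedar.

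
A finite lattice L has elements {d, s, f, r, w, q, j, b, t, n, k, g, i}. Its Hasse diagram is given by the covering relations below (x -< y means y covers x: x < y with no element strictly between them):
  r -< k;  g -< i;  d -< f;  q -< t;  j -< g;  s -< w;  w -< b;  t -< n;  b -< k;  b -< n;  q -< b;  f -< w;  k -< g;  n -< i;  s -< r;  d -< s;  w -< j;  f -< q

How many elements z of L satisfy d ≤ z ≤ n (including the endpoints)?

8

The interval [d, n] = {b, d, f, n, q, s, t, w}, which has 8 elements.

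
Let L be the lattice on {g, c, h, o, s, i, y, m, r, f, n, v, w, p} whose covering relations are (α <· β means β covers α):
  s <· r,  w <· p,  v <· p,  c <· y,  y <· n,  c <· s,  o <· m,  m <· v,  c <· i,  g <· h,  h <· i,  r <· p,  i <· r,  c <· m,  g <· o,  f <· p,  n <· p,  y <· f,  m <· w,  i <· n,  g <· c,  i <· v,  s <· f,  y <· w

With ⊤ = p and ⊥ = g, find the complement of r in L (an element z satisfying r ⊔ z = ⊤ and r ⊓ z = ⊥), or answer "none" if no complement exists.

Need z with r ∨ z = p and r ∧ z = g.
Checking each element gives: o.

o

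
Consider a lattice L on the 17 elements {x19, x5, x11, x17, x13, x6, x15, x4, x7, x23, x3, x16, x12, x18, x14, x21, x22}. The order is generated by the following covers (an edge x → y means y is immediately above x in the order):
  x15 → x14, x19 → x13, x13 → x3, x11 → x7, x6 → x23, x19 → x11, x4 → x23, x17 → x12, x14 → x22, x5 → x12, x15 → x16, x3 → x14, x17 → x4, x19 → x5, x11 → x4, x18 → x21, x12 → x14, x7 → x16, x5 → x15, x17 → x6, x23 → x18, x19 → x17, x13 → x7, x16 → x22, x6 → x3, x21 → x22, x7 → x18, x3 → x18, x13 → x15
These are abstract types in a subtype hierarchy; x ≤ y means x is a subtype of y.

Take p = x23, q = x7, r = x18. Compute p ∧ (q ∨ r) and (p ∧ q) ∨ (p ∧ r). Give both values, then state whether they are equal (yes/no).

x23; x23; yes

q ∨ r = x18, so p ∧ (q ∨ r) = x23 ∧ x18 = x23.
p ∧ q = x11 and p ∧ r = x23, so (p ∧ q) ∨ (p ∧ r) = x11 ∨ x23 = x23.
Equal: yes.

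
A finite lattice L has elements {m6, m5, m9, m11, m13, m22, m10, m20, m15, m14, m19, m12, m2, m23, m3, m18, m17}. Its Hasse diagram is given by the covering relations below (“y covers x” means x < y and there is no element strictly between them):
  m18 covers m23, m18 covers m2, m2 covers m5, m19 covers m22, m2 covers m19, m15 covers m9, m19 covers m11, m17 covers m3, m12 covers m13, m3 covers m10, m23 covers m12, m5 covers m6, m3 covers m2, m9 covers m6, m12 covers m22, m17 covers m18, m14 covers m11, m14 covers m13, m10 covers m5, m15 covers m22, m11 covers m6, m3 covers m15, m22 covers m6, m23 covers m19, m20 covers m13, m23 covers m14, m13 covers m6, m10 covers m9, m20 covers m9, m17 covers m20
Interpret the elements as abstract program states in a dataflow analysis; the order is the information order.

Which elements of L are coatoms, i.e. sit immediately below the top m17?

m18, m20, m3

The coatoms are exactly the elements covered by m17: m18, m20, m3.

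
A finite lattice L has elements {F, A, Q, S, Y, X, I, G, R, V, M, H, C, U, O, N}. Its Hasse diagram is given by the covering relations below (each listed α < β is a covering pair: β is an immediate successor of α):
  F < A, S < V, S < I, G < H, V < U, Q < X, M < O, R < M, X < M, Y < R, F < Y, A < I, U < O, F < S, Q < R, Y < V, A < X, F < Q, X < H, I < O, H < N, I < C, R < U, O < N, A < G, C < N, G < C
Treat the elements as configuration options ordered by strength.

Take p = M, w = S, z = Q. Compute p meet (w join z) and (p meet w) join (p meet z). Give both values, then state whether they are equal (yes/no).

R; Q; no

w join z = U, so p meet (w join z) = M meet U = R.
p meet w = F and p meet z = Q, so (p meet w) join (p meet z) = F join Q = Q.
Equal: no.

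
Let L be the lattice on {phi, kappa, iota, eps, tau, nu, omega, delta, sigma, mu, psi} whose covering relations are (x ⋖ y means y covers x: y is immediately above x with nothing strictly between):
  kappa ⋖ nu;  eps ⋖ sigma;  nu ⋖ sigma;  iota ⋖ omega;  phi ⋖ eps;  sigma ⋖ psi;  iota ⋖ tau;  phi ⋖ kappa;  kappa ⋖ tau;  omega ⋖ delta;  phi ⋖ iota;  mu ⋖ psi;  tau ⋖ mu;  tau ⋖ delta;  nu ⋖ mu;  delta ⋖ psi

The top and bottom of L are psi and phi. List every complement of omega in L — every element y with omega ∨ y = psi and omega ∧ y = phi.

Need y with omega ∨ y = psi and omega ∧ y = phi.
Checking each element gives: eps, nu, sigma.

eps, nu, sigma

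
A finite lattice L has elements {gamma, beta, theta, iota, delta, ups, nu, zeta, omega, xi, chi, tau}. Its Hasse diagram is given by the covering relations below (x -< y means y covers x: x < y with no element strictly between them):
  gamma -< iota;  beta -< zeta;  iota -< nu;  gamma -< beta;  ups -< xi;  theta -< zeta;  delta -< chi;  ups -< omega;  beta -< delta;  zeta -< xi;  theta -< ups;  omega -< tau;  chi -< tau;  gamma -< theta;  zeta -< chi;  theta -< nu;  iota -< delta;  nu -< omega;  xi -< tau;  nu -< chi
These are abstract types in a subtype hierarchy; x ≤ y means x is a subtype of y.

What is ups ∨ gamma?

Common upper bounds of {ups, gamma}: omega, tau, ups, xi.
The least among these is ups.

ups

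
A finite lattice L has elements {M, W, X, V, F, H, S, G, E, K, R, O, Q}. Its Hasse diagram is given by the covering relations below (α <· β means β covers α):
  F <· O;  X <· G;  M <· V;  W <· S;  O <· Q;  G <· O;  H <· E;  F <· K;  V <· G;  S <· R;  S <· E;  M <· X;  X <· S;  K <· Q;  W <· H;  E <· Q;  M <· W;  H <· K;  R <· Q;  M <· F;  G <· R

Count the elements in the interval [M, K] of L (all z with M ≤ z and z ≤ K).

5

The interval [M, K] = {F, H, K, M, W}, which has 5 elements.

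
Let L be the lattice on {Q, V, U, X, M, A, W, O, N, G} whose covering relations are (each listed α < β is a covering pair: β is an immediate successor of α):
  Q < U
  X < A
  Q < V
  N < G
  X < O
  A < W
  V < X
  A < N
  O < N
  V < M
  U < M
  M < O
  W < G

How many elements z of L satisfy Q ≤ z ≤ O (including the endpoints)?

The interval [Q, O] = {M, O, Q, U, V, X}, which has 6 elements.

6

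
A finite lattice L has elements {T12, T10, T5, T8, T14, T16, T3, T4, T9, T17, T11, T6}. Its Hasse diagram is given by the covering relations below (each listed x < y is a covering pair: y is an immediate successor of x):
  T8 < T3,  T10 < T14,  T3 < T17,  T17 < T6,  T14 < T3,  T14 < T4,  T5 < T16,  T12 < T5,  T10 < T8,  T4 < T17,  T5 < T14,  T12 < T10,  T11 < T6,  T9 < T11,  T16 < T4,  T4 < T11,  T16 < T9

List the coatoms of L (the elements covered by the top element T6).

The coatoms are exactly the elements covered by T6: T11, T17.

T11, T17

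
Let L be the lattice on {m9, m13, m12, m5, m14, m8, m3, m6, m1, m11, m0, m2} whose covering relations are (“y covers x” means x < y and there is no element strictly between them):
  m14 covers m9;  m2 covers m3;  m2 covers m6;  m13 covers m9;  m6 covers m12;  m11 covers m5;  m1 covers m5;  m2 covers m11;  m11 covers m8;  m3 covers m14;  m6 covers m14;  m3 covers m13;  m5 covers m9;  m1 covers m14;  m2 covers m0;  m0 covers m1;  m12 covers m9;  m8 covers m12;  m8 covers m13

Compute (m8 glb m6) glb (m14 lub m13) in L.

m8 ∧ m6 = m12
m14 ∨ m13 = m3
m12 ∧ m3 = m9

m9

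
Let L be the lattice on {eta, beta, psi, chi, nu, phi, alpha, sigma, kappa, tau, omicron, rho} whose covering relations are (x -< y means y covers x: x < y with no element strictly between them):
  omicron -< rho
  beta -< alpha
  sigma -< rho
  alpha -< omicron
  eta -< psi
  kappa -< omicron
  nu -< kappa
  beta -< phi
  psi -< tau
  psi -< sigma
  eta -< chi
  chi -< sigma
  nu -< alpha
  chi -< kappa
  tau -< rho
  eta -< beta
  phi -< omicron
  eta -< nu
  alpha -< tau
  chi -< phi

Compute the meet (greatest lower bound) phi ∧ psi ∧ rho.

eta

Common lower bounds of {phi, psi, rho}: eta.
The greatest among these is eta.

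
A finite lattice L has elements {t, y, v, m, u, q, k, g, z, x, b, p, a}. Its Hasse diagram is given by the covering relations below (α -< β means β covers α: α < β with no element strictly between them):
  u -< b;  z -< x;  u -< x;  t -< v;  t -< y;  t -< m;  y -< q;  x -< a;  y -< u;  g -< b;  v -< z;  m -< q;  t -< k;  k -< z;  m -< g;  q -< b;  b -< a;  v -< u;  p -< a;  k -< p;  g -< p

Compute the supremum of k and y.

Common upper bounds of {k, y}: a, x.
The least among these is x.

x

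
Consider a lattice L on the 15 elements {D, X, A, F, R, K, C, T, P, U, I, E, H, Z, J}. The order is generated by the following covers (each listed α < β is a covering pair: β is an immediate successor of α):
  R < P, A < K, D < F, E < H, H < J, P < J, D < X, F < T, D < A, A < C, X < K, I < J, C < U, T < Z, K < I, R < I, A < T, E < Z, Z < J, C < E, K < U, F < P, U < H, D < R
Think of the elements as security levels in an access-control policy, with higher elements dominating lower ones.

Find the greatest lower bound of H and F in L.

D

Common lower bounds of {H, F}: D.
The greatest among these is D.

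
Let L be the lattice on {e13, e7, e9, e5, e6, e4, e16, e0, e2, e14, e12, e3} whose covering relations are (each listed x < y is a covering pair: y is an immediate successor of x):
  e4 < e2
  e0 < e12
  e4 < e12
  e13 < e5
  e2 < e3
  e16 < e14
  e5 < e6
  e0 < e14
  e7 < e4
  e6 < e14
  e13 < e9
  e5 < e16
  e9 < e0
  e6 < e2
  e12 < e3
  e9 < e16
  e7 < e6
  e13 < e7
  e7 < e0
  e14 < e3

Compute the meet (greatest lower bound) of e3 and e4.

e4

Common lower bounds of {e3, e4}: e13, e4, e7.
The greatest among these is e4.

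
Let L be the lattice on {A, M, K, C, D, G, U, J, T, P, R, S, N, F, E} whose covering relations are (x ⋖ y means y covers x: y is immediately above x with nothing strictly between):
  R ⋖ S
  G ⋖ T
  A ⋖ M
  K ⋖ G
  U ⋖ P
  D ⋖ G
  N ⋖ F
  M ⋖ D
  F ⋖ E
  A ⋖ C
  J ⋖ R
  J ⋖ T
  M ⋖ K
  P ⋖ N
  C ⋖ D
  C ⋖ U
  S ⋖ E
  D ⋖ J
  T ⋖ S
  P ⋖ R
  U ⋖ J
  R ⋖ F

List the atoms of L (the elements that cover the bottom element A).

The atoms are exactly the elements that cover A: C, M.

C, M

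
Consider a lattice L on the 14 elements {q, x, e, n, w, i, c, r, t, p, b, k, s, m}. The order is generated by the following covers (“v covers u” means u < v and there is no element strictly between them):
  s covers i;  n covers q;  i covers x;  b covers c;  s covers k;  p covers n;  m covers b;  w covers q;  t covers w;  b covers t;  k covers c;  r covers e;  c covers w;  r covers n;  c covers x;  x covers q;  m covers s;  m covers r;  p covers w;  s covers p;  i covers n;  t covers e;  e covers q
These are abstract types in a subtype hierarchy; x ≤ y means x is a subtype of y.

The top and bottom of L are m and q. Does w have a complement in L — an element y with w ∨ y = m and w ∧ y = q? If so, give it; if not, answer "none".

Need y with w ∨ y = m and w ∧ y = q.
Checking each element gives: r.

r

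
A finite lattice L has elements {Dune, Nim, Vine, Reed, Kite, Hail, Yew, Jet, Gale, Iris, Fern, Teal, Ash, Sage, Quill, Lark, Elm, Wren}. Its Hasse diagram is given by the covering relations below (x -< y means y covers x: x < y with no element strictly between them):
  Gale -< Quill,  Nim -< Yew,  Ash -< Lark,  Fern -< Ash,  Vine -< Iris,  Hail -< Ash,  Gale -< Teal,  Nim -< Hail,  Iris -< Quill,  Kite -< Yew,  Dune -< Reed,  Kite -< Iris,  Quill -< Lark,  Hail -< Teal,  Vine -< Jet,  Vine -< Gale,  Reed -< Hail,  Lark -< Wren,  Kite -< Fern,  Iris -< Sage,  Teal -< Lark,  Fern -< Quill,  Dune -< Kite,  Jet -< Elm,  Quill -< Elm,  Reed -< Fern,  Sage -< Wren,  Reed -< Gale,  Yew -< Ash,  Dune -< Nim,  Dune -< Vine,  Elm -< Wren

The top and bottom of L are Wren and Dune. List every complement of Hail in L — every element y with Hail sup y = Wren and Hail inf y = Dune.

Need y with Hail ∨ y = Wren and Hail ∧ y = Dune.
Checking each element gives: Jet, Sage.

Jet, Sage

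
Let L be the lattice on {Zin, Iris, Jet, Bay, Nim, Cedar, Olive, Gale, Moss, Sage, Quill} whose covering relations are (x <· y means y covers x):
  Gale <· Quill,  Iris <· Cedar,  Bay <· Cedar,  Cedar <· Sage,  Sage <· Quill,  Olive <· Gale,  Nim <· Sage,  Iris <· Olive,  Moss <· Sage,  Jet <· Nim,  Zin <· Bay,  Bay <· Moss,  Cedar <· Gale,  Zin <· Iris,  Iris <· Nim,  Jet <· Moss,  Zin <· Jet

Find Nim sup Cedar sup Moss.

Common upper bounds of {Nim, Cedar, Moss}: Quill, Sage.
The least among these is Sage.

Sage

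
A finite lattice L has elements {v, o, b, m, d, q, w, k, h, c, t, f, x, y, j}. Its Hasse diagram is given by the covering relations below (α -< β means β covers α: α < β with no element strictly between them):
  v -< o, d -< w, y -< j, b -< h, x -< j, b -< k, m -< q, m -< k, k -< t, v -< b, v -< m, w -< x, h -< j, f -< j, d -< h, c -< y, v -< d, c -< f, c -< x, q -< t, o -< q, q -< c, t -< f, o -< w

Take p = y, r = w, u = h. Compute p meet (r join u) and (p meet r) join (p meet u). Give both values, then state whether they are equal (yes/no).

y; o; no

r join u = j, so p meet (r join u) = y meet j = y.
p meet r = o and p meet u = v, so (p meet r) join (p meet u) = o join v = o.
Equal: no.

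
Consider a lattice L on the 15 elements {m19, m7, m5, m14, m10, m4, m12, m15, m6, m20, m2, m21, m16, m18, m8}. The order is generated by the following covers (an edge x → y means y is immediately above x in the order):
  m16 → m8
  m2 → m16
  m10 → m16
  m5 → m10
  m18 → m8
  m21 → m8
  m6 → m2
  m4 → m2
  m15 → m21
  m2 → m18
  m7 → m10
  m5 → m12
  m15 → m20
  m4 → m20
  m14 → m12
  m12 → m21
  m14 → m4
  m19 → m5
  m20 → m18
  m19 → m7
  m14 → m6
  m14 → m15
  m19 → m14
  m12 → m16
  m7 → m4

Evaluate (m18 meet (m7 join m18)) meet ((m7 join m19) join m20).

m20

m7 ∨ m18 = m18
m18 ∧ m18 = m18
m7 ∨ m19 = m7
m7 ∨ m20 = m20
m18 ∧ m20 = m20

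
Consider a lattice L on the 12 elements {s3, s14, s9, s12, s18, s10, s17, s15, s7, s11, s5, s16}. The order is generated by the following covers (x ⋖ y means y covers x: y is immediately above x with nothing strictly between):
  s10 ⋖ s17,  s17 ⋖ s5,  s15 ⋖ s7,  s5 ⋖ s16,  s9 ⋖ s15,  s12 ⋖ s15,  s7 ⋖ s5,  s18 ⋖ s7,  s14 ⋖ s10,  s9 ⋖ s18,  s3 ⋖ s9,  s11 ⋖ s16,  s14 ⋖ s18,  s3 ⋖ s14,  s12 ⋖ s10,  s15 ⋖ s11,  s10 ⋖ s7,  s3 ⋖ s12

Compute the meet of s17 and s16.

Common lower bounds of {s17, s16}: s10, s12, s14, s17, s3.
The greatest among these is s17.

s17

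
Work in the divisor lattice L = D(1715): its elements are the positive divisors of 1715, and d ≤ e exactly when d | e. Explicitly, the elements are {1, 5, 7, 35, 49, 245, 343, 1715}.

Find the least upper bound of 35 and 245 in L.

Common upper bounds of {35, 245}: 1715, 245.
The least among these is 245.

245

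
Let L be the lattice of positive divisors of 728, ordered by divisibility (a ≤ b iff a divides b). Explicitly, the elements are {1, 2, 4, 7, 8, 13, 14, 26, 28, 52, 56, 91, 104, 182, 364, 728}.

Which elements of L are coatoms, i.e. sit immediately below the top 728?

The coatoms are exactly the elements covered by 728: 104, 364, 56.

104, 364, 56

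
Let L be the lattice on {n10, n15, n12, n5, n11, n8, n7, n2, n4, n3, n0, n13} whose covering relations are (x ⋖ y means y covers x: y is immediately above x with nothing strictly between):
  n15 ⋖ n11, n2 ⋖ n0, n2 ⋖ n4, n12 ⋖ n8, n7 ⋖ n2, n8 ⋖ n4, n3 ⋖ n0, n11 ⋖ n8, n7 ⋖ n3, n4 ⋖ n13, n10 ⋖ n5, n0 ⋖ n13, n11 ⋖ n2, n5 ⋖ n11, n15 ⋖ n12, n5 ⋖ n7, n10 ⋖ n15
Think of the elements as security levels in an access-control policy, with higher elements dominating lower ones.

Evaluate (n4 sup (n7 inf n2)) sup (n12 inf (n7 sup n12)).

n4

n7 ∧ n2 = n7
n4 ∨ n7 = n4
n7 ∨ n12 = n4
n12 ∧ n4 = n12
n4 ∨ n12 = n4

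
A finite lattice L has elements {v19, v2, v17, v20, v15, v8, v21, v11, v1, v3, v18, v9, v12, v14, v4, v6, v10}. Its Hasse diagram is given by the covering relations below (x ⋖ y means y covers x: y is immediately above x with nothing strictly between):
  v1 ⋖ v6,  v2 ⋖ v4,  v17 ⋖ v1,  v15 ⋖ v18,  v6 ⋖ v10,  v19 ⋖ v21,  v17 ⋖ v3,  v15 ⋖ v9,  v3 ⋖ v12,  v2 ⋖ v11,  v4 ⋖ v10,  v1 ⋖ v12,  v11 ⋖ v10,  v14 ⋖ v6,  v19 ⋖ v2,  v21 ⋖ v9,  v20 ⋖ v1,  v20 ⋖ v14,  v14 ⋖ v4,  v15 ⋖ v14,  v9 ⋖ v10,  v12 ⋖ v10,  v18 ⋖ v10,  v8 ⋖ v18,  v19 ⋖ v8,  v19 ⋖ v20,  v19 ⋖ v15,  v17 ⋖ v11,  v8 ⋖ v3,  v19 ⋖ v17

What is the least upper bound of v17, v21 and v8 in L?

Common upper bounds of {v17, v21, v8}: v10.
The least among these is v10.

v10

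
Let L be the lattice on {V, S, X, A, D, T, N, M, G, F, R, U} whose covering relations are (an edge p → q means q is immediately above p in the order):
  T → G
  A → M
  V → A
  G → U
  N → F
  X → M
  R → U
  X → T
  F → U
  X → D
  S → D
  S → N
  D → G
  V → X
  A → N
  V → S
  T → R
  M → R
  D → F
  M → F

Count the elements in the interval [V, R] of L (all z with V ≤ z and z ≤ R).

6

The interval [V, R] = {A, M, R, T, V, X}, which has 6 elements.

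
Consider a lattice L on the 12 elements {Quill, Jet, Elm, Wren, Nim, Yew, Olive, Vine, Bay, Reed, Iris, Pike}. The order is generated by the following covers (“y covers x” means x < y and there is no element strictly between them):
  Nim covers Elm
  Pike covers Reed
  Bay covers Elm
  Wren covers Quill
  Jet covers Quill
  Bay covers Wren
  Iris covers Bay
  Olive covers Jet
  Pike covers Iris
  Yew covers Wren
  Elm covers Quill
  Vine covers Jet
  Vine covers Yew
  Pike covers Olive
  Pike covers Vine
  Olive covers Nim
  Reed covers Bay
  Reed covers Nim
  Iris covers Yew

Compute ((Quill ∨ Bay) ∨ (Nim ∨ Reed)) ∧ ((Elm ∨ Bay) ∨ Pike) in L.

Quill ∨ Bay = Bay
Nim ∨ Reed = Reed
Bay ∨ Reed = Reed
Elm ∨ Bay = Bay
Bay ∨ Pike = Pike
Reed ∧ Pike = Reed

Reed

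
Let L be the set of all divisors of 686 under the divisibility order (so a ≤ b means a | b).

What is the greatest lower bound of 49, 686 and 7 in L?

7

In the divisibility order, the meet is the greatest common divisor: gcd(49, 686, 7) = 7.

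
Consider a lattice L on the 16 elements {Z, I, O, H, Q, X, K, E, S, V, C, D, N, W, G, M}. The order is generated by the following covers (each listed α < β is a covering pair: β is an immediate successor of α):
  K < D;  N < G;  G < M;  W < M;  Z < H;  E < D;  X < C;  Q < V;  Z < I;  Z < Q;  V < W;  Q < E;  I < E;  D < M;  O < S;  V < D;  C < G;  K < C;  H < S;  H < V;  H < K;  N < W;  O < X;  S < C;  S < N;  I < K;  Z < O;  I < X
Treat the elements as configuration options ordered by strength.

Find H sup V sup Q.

Common upper bounds of {H, V, Q}: D, M, V, W.
The least among these is V.

V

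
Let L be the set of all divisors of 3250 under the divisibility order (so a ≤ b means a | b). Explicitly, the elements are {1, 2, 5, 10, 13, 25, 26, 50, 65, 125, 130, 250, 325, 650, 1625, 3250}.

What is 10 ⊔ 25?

50

Common upper bounds of {10, 25}: 250, 3250, 50, 650.
The least among these is 50.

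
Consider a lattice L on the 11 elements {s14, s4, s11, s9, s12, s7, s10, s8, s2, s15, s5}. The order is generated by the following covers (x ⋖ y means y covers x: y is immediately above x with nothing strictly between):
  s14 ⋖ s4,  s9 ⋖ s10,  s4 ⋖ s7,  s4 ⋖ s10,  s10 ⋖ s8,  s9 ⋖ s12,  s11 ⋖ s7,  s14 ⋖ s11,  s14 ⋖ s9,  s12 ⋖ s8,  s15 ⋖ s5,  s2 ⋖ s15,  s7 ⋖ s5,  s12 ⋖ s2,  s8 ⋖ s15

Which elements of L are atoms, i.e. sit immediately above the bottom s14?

s11, s4, s9

The atoms are exactly the elements that cover s14: s11, s4, s9.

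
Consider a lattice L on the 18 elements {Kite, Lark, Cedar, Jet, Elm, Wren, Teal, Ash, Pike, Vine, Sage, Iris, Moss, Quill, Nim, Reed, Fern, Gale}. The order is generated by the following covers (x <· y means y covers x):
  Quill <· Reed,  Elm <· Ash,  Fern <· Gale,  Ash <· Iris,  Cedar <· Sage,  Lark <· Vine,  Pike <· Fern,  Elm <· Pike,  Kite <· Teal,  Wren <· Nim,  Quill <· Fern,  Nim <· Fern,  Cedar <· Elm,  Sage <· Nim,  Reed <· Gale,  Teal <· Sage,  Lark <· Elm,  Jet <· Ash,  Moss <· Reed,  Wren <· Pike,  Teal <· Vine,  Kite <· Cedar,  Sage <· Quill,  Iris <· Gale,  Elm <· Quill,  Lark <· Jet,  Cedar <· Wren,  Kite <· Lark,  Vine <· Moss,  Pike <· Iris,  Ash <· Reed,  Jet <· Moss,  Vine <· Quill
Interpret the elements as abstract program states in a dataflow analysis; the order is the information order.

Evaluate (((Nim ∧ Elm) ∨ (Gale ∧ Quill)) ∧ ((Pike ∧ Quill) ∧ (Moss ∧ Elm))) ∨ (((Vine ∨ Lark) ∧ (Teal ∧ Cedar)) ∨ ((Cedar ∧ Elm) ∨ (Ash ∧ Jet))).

Ash

Nim ∧ Elm = Cedar
Gale ∧ Quill = Quill
Cedar ∨ Quill = Quill
Pike ∧ Quill = Elm
Moss ∧ Elm = Lark
Elm ∧ Lark = Lark
Quill ∧ Lark = Lark
Vine ∨ Lark = Vine
Teal ∧ Cedar = Kite
Vine ∧ Kite = Kite
Cedar ∧ Elm = Cedar
Ash ∧ Jet = Jet
Cedar ∨ Jet = Ash
Kite ∨ Ash = Ash
Lark ∨ Ash = Ash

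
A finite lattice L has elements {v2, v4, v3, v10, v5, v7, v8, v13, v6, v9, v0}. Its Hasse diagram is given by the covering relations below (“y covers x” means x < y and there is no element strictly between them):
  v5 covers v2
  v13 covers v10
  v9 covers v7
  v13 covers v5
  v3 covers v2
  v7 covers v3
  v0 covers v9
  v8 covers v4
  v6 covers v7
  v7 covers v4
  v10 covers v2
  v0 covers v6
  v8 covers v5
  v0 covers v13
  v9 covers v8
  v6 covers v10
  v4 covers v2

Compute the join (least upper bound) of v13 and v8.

Common upper bounds of {v13, v8}: v0.
The least among these is v0.

v0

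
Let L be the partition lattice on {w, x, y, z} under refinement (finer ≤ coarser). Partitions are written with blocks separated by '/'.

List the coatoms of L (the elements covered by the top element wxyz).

The coatoms are exactly the elements covered by wxyz: w/xyz, wx/yz, wxy/z, wxz/y, wy/xz, wyz/x, wz/xy.

w/xyz, wx/yz, wxy/z, wxz/y, wy/xz, wyz/x, wz/xy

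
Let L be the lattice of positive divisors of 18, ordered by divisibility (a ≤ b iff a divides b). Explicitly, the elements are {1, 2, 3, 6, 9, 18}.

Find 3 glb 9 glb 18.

3

Common lower bounds of {3, 9, 18}: 1, 3.
The greatest among these is 3.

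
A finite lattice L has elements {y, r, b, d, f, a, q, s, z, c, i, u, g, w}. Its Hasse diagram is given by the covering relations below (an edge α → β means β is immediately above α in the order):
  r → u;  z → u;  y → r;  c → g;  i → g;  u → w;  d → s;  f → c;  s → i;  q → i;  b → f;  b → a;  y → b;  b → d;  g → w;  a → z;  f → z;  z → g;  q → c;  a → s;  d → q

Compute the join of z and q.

Common upper bounds of {z, q}: g, w.
The least among these is g.

g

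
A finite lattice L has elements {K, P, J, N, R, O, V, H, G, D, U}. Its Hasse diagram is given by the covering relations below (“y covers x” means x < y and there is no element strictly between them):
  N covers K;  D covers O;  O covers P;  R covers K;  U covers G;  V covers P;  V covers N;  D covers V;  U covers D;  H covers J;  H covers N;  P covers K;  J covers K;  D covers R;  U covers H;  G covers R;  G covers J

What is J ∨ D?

U

Common upper bounds of {J, D}: U.
The least among these is U.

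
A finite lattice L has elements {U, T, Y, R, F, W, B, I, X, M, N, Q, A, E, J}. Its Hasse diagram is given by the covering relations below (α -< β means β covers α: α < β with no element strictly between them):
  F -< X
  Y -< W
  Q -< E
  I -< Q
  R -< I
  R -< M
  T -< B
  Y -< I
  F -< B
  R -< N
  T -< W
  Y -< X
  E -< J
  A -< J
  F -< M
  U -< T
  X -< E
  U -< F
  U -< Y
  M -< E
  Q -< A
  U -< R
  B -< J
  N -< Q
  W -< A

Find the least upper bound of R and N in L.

Common upper bounds of {R, N}: A, E, J, N, Q.
The least among these is N.

N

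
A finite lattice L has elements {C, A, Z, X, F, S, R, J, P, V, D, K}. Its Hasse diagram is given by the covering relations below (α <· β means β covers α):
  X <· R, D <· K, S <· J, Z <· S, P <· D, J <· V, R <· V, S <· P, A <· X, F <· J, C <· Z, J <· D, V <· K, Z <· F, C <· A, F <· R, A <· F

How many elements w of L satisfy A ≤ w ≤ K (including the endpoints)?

8

The interval [A, K] = {A, D, F, J, K, R, V, X}, which has 8 elements.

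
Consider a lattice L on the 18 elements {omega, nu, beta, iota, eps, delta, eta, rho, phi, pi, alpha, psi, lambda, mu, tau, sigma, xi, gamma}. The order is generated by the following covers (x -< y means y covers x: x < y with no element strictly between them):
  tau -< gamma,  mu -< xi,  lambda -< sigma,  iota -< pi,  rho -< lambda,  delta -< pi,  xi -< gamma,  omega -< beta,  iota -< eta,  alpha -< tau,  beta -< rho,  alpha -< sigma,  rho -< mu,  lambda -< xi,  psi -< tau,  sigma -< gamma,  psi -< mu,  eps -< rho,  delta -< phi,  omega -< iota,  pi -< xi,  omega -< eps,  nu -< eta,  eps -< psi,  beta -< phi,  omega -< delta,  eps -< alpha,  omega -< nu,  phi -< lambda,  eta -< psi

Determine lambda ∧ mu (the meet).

Common lower bounds of {lambda, mu}: beta, eps, omega, rho.
The greatest among these is rho.

rho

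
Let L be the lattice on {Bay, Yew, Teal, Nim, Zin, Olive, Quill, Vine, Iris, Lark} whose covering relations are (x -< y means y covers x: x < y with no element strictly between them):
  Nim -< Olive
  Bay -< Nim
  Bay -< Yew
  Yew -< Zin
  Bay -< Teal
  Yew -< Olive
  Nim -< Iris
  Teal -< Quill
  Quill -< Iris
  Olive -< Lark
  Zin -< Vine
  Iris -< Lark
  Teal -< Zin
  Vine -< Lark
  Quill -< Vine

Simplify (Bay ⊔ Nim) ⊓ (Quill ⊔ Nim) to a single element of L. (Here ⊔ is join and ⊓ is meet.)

Bay ∨ Nim = Nim
Quill ∨ Nim = Iris
Nim ∧ Iris = Nim

Nim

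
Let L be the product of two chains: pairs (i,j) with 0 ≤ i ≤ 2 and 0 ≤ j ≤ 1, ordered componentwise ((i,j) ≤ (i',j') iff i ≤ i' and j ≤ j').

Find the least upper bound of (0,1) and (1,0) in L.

(1,1)

In a product of chains, the join is componentwise max, giving (1,1).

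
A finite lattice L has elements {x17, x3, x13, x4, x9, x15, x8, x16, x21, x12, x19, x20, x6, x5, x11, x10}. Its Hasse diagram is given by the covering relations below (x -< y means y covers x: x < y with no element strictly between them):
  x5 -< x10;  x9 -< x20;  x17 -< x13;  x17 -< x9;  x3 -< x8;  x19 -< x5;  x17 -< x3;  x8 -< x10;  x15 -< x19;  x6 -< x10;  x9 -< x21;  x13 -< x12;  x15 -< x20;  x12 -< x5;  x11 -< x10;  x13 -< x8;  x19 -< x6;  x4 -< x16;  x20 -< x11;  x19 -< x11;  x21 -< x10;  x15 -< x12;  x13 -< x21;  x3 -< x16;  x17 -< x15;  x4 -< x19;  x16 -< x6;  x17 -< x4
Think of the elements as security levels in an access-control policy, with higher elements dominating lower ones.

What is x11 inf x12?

x15

Common lower bounds of {x11, x12}: x15, x17.
The greatest among these is x15.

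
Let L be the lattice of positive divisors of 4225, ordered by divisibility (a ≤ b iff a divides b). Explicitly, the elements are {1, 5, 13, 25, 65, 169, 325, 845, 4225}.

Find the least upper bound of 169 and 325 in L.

In the divisibility order, the join is the least common multiple: lcm(169, 325) = 4225.

4225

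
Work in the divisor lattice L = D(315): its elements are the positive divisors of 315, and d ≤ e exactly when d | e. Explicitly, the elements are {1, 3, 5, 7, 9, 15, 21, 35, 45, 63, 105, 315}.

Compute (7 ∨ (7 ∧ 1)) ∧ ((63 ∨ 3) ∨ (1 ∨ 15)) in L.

7

7 ∧ 1 = 1
7 ∨ 1 = 7
63 ∨ 3 = 63
1 ∨ 15 = 15
63 ∨ 15 = 315
7 ∧ 315 = 7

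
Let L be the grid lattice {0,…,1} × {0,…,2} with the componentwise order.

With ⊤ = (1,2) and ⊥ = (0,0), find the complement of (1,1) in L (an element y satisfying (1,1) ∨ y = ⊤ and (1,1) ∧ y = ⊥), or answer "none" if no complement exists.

For every candidate y, either (1,1) ∨ y ≠ (1,2) or (1,1) ∧ y ≠ (0,0); no complement exists.

none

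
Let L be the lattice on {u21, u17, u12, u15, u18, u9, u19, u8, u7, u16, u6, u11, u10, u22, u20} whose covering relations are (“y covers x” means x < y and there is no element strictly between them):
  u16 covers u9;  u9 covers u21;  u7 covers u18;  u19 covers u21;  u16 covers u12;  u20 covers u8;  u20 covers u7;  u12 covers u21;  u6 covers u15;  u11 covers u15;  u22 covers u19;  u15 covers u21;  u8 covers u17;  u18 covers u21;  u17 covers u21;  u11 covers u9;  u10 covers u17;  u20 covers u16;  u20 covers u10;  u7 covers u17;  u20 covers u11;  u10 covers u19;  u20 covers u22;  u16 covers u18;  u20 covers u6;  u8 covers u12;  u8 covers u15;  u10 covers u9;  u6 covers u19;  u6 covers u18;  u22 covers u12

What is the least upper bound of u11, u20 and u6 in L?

u20

Common upper bounds of {u11, u20, u6}: u20.
The least among these is u20.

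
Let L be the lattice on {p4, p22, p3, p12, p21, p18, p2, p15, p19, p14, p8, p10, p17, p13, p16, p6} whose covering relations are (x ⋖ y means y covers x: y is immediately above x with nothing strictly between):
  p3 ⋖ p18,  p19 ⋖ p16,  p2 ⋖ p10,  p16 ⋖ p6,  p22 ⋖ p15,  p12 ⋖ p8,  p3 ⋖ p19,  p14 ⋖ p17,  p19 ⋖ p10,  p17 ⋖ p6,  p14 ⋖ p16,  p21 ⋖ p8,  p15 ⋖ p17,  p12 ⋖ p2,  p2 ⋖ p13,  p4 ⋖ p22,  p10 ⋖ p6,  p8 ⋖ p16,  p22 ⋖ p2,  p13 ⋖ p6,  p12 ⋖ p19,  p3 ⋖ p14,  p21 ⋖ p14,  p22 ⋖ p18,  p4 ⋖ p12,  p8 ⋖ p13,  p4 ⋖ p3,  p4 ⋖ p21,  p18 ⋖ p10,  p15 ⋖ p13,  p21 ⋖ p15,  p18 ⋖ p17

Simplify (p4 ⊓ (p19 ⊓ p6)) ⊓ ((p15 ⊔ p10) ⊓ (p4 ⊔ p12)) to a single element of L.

p19 ∧ p6 = p19
p4 ∧ p19 = p4
p15 ∨ p10 = p6
p4 ∨ p12 = p12
p6 ∧ p12 = p12
p4 ∧ p12 = p4

p4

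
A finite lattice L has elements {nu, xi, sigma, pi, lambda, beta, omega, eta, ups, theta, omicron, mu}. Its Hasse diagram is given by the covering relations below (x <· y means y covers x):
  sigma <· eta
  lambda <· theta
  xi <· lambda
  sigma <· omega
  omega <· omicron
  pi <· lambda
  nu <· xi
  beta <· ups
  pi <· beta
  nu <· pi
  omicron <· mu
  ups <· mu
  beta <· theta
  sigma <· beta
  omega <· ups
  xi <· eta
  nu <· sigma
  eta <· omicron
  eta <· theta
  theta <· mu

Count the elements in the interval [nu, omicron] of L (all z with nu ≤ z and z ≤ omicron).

6

The interval [nu, omicron] = {eta, nu, omega, omicron, sigma, xi}, which has 6 elements.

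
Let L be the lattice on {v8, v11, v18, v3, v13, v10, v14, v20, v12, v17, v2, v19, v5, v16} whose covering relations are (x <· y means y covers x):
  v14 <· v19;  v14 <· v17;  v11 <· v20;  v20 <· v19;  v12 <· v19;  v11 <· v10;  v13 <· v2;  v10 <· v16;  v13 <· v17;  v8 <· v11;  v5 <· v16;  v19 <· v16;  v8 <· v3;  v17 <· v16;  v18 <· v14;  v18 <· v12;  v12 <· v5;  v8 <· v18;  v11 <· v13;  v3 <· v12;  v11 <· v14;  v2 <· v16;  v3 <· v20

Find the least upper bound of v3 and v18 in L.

Common upper bounds of {v3, v18}: v12, v16, v19, v5.
The least among these is v12.

v12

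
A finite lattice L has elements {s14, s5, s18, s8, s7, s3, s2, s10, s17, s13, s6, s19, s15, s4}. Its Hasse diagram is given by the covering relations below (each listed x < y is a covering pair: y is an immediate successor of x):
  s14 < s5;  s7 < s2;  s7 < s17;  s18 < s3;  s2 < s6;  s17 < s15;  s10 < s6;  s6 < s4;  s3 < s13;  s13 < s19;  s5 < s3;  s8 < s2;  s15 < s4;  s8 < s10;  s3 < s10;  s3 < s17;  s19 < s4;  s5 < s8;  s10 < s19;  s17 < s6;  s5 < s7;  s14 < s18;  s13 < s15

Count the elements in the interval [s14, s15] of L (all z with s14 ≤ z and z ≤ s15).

8

The interval [s14, s15] = {s13, s14, s15, s17, s18, s3, s5, s7}, which has 8 elements.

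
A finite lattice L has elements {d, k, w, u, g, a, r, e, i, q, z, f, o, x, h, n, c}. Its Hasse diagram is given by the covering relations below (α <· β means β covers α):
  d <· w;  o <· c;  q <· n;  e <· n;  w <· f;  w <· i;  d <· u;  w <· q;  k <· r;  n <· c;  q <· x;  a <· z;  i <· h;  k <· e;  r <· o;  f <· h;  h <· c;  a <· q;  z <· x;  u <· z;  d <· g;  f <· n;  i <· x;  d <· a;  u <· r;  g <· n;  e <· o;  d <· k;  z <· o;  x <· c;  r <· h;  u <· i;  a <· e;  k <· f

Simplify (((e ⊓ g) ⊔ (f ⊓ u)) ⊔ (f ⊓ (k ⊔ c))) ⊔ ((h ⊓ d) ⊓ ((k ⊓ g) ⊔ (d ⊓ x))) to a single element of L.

f

e ∧ g = d
f ∧ u = d
d ∨ d = d
k ∨ c = c
f ∧ c = f
d ∨ f = f
h ∧ d = d
k ∧ g = d
d ∧ x = d
d ∨ d = d
d ∧ d = d
f ∨ d = f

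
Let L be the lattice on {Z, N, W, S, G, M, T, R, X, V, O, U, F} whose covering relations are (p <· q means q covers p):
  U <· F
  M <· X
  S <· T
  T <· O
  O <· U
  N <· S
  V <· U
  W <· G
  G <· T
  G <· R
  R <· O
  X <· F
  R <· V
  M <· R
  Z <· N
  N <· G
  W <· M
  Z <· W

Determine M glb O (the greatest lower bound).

M

Common lower bounds of {M, O}: M, W, Z.
The greatest among these is M.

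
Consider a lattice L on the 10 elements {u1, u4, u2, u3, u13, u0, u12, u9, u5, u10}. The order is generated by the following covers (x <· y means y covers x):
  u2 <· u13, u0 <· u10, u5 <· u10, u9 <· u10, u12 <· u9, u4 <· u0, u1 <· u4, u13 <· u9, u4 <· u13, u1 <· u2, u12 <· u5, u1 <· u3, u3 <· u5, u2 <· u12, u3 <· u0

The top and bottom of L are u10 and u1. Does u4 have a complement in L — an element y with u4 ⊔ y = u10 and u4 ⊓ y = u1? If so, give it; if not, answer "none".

u5

Need y with u4 ∨ y = u10 and u4 ∧ y = u1.
Checking each element gives: u5.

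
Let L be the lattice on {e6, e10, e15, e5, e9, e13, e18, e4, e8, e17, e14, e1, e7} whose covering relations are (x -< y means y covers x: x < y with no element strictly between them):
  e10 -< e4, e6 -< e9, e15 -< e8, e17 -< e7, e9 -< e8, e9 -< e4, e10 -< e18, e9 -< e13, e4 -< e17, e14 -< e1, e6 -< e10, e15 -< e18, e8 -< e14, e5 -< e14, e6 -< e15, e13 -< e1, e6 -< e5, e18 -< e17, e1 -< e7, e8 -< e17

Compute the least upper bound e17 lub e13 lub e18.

e7

Common upper bounds of {e17, e13, e18}: e7.
The least among these is e7.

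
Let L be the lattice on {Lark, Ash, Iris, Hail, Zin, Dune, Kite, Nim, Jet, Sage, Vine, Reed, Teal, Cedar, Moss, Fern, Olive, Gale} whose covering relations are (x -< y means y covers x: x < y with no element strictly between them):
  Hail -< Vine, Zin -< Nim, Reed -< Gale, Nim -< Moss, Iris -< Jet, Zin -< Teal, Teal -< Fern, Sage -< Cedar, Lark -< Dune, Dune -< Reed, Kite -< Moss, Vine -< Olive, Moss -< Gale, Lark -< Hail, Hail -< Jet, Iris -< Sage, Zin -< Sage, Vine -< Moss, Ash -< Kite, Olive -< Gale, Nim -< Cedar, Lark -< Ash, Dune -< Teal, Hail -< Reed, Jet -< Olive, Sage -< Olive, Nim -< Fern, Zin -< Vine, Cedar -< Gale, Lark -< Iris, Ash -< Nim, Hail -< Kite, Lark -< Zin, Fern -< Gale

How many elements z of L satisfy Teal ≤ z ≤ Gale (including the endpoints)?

3

The interval [Teal, Gale] = {Fern, Gale, Teal}, which has 3 elements.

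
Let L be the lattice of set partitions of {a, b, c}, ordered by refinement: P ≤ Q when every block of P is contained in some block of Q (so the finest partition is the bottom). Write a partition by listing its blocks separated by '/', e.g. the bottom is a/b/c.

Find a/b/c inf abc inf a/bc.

a/b/c

The meet (common refinement) of a/b/c, abc, a/bc intersects blocks pairwise, giving a/b/c.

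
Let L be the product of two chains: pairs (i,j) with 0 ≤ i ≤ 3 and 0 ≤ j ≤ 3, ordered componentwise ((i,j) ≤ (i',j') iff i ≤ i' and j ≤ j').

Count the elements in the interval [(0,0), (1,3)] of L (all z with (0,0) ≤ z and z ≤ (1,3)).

8

The interval [(0,0), (1,3)] = {(0,0), (0,1), (0,2), (0,3), (1,0), (1,1), (1,2), (1,3)}, which has 8 elements.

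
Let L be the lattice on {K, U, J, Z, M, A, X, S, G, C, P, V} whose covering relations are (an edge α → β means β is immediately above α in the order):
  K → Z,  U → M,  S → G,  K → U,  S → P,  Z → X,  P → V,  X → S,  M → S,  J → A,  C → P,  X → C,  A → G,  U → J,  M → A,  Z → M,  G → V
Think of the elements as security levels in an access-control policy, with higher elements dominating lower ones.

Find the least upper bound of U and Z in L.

Common upper bounds of {U, Z}: A, G, M, P, S, V.
The least among these is M.

M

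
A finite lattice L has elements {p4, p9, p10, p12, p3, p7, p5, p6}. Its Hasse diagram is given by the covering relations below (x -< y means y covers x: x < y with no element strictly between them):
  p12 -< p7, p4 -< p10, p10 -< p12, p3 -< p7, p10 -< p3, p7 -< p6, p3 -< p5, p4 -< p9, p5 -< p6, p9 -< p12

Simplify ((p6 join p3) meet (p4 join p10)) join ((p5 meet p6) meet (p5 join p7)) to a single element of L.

p5

p6 ∨ p3 = p6
p4 ∨ p10 = p10
p6 ∧ p10 = p10
p5 ∧ p6 = p5
p5 ∨ p7 = p6
p5 ∧ p6 = p5
p10 ∨ p5 = p5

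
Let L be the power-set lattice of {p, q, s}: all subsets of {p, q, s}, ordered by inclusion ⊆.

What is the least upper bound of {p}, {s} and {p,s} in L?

{p,s}

Under ⊆, join is union: {p} ∪ {s} ∪ {p,s} = {p,s}.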